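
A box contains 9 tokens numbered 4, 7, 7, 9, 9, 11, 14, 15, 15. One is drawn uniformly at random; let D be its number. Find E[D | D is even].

9

P(D is even) = 2/9.
Σ over the event: 4·1/9 + 14·1/9 = 2.
E[D | D is even] = (2) / (2/9) = 9.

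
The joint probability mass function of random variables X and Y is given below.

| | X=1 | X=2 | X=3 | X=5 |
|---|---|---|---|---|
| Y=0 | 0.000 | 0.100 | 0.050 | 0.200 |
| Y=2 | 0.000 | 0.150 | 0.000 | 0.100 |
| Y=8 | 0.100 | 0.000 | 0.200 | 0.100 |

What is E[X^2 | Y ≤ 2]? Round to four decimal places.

P(Y ≤ 2) = 0.600.
Σ X^2·P over the event = 4·(0.100) + 4·(0.150) + 9·(0.050) + 25·(0.200) + 25·(0.100) = 8.950.
E[X^2 | Y ≤ 2] = (8.950) / (0.600) = 14.9167.

14.9167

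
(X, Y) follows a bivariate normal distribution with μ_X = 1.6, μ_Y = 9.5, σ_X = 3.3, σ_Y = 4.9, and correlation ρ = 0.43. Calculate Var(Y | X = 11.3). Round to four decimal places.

19.5706

For a bivariate normal, Var(Y | X=x) = σ_Y²(1 − ρ²).
Var(Y | X=11.3) = (4.9)²·(1 − (0.43)²) = 24.01·0.8151 = 19.5706.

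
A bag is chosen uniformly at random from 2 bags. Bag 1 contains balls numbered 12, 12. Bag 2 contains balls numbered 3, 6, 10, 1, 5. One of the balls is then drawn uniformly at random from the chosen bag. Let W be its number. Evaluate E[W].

E[W | bag 1] = (12+12)/2 = 12.
E[W | bag 2] = (3+6+10+1+5)/5 = 5.
E[W] = (1/2)·(12) + (1/2)·(5) = 17/2.

17/2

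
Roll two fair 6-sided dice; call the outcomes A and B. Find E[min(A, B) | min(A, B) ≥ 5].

Outcomes with min(A, B) ≥ 5: (5,5), (5,6), (6,5), (6,6), each with probability 1/36.
E[min(A, B) | min(A, B) ≥ 5] = (5 + 5 + 5 + 6) / 4 = 21/4.

21/4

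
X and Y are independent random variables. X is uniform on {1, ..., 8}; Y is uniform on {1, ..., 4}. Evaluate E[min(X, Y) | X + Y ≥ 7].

P(X + Y ≥ 7) = 9/16.
Summing min(X,Y)·P(x,y) over outcomes with X + Y ≥ 7 gives 49/32.
E[min(X, Y) | X + Y ≥ 7] = (49/32) / (9/16) = 49/18.

49/18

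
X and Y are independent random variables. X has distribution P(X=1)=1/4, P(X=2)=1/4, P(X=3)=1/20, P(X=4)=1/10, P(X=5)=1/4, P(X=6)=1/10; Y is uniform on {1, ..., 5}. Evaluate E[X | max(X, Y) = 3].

24/13

P(max(X, Y) = 3) = 13/100.
Summing X·P(x,y) over outcomes with max(X, Y) = 3 gives 6/25.
E[X | max(X, Y) = 3] = (6/25) / (13/100) = 24/13.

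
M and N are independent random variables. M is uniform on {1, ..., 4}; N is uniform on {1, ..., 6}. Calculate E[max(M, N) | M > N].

10/3

P(M > N) = 1/4.
Summing max(M,N)·P(x,y) over outcomes with M > N gives 5/6.
E[max(M, N) | M > N] = (5/6) / (1/4) = 10/3.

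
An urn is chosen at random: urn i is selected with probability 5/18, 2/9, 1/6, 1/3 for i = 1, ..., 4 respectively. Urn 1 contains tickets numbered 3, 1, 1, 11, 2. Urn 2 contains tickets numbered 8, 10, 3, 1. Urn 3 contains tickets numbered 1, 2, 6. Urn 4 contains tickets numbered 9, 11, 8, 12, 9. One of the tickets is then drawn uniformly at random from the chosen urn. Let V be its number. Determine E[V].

539/90

E[V | urn 1] = (3+1+1+11+2)/5 = 18/5.
E[V | urn 2] = (8+10+3+1)/4 = 11/2.
E[V | urn 3] = (1+2+6)/3 = 3.
E[V | urn 4] = (9+11+8+12+9)/5 = 49/5.
By the law of total expectation,
E[V] = (5/18)·(18/5) + (2/9)·(11/2) + (1/6)·(3) + (1/3)·(49/5) = 539/90.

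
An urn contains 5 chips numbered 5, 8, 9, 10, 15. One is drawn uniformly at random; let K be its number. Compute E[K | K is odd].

29/3

P(K is odd) = 3/5.
Σ over the event: 5·1/5 + 9·1/5 + 15·1/5 = 29/5.
E[K | K is odd] = (29/5) / (3/5) = 29/3.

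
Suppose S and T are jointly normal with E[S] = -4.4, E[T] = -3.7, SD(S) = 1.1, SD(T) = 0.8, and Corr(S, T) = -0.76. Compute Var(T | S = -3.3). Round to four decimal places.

Var(T | S=x) = (1 − ρ²)·σ_T².
Var(T | S=-3.3) = (0.8)²·(1 − (-0.76)²) = 0.64·0.4224 = 0.2703.

0.2703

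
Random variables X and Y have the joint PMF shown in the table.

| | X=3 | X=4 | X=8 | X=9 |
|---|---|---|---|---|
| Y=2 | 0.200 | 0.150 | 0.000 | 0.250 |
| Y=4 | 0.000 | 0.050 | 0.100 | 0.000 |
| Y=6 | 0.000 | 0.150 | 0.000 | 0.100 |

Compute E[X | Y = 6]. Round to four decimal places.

P(Y = 6) = 0.250.
Σ X·P over the event = 4·(0.150) + 9·(0.100) = 1.500.
E[X | Y = 6] = (1.500) / (0.250) = 6.0000.

6.0000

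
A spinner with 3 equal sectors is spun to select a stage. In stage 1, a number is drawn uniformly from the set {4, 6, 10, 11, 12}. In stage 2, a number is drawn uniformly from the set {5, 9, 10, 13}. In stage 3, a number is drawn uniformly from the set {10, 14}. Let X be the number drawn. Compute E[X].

E[X | stage 1] = (4+6+10+11+12)/5 = 43/5.
E[X | stage 2] = (5+9+10+13)/4 = 37/4.
E[X | stage 3] = (10+14)/2 = 12.
E[X] = (1/3)·(43/5) + (1/3)·(37/4) + (1/3)·(12) = 199/20.

199/20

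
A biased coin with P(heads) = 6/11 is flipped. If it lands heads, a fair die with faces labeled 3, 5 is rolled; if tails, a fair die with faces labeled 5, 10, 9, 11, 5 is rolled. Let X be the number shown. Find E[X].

64/11

E[X | heads] = (3+5)/2 = 4.
E[X | tails] = (5+10+9+11+5)/5 = 8.
By the law of total expectation,
E[X] = (6/11)·(4) + (5/11)·(8) = 64/11.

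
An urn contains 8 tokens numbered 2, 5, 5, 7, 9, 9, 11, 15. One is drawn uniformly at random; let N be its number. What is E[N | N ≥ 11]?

P(N ≥ 11) = 1/4.
Σ over the event: 11·1/8 + 15·1/8 = 13/4.
E[N | N ≥ 11] = (13/4) / (1/4) = 13.

13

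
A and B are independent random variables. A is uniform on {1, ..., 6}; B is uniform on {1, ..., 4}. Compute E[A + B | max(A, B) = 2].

10/3

Outcomes with max(A, B) = 2: (1,2), (2,1), (2,2), each with probability 1/24.
E[A + B | max(A, B) = 2] = (3 + 3 + 4) / 3 = 10/3.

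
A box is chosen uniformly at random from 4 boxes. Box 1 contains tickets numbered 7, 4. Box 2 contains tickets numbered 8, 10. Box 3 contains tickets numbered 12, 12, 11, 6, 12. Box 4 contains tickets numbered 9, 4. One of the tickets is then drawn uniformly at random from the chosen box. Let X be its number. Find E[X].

79/10

E[X | box 1] = (7+4)/2 = 11/2.
E[X | box 2] = (8+10)/2 = 9.
E[X | box 3] = (12+12+11+6+12)/5 = 53/5.
E[X | box 4] = (9+4)/2 = 13/2.
By the law of total expectation,
E[X] = (1/4)·(11/2) + (1/4)·(9) + (1/4)·(53/5) + (1/4)·(13/2) = 79/10.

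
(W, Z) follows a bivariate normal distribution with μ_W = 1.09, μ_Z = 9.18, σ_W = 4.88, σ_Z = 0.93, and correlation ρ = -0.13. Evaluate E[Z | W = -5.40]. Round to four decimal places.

For a bivariate normal, E[Z | W=x] = μ_Z + ρ·(σ_Z/σ_W)·(x − μ_W).
E[Z | W=-5.40] = 9.18 + (-0.13)·(0.93/4.88)·(-5.40 − (1.09)) = 9.18 + (-0.024775)·(-6.49) = 9.3408.

9.3408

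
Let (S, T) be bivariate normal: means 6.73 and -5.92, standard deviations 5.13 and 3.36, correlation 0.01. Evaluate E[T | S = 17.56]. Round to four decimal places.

E[T | S=x] = μ_T + ρ(σ_T/σ_S)(x − μ_S) for jointly normal variables.
E[T | S=17.56] = -5.92 + (0.01)·(3.36/5.13)·(17.56 − (6.73)) = -5.92 + (0.0065497)·(10.83) = -5.8491.

-5.8491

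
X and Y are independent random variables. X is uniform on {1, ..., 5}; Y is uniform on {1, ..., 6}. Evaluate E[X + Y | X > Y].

6

Outcomes with X > Y: (2,1), (3,1), (3,2), (4,1), (4,2), (4,3), (5,1), (5,2), (5,3), (5,4), each with probability 1/30.
E[X + Y | X > Y] = (3 + 4 + 5 + 5 + 6 + 7 + 6 + 7 + 8 + 9) / 10 = 6.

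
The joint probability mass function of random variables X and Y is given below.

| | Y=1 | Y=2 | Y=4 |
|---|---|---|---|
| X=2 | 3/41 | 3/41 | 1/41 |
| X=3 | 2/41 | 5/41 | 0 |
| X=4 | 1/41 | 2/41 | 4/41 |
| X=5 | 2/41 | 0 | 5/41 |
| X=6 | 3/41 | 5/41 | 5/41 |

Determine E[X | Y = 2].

59/15

P(Y = 2) = 15/41.
Σ X·P over the event = 2·(3/41) + 3·(5/41) + 4·(2/41) + 6·(5/41) = 59/41.
E[X | Y = 2] = (59/41) / (15/41) = 59/15.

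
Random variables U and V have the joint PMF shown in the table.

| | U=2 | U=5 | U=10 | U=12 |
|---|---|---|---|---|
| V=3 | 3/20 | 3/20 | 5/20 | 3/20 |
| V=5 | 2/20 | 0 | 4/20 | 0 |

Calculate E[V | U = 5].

3

P(U = 5) = 3/20.
Σ V·P over the event = 3·(3/20) = 9/20.
E[V | U = 5] = (9/20) / (3/20) = 3.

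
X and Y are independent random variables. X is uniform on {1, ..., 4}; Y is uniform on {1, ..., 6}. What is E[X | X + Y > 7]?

10/3

Outcomes with X + Y > 7: (2,6), (3,5), (3,6), (4,4), (4,5), (4,6), each with probability 1/24.
E[X | X + Y > 7] = (2 + 3 + 3 + 4 + 4 + 4) / 6 = 10/3.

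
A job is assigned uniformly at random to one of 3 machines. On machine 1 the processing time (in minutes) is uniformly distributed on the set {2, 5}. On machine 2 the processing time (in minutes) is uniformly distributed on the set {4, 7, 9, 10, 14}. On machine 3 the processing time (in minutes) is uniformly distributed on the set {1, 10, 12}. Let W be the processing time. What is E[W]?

E[W | machine 1] = (2+5)/2 = 7/2.
E[W | machine 2] = (4+7+9+10+14)/5 = 44/5.
E[W | machine 3] = (1+10+12)/3 = 23/3.
By the law of total expectation,
E[W] = (1/3)·(7/2) + (1/3)·(44/5) + (1/3)·(23/3) = 599/90.

599/90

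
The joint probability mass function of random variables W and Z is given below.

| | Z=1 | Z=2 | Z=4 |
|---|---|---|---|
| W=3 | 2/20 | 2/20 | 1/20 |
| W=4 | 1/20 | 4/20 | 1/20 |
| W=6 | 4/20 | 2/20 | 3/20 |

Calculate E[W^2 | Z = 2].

P(Z = 2) = 2/5.
Σ W^2·P over the event = 9·(2/20) + 16·(4/20) + 36·(2/20) = 77/10.
E[W^2 | Z = 2] = (77/10) / (2/5) = 77/4.

77/4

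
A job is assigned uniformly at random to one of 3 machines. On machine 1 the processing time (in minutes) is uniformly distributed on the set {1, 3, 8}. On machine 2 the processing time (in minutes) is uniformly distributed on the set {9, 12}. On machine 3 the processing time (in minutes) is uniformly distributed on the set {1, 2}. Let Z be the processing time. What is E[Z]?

E[Z | machine 1] = (1+3+8)/3 = 4.
E[Z | machine 2] = (9+12)/2 = 21/2.
E[Z | machine 3] = (1+2)/2 = 3/2.
E[Z] = (1/3)·(4) + (1/3)·(21/2) + (1/3)·(3/2) = 16/3.

16/3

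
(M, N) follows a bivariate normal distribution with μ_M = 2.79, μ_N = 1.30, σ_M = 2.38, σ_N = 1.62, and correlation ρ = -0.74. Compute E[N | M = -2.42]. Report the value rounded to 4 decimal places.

For a bivariate normal, E[N | M=x] = μ_N + ρ·(σ_N/σ_M)·(x − μ_M).
E[N | M=-2.42] = 1.30 + (-0.74)·(1.62/2.38)·(-2.42 − (2.79)) = 1.30 + (-0.5037)·(-5.21) = 3.9243.

3.9243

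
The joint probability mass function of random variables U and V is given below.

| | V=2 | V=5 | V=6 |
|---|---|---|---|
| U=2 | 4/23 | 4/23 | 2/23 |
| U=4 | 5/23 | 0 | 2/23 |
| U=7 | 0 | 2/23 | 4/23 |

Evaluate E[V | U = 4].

22/7

P(U = 4) = 7/23.
Summing V·P(U=x,V=y) over the conditioning event gives 22/23.
E[V | U = 4] = (22/23) / (7/23) = 22/7.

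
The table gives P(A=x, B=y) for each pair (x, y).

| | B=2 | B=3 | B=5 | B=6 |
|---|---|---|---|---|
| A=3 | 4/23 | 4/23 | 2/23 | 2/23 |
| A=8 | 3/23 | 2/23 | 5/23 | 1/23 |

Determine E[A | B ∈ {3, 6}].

14/3

P(B ∈ {3, 6}) = 9/23.
Summing A·P(A=x,B=y) over the conditioning event gives 42/23.
E[A | B ∈ {3, 6}] = (42/23) / (9/23) = 14/3.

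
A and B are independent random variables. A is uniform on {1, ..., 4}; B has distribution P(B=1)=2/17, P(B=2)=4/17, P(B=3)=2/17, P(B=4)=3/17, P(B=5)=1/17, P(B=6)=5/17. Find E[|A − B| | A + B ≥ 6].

P(A + B ≥ 6) = 41/68.
Summing |A−B|·P(x,y) over outcomes with A + B ≥ 6 gives 99/68.
E[|A − B| | A + B ≥ 6] = (99/68) / (41/68) = 99/41.

99/41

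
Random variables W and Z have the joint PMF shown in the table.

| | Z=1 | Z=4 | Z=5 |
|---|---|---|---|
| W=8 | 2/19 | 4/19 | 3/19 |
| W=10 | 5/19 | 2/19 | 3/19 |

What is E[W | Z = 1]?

66/7

P(Z = 1) = 7/19.
Σ W·P over the event = 8·(2/19) + 10·(5/19) = 66/19.
E[W | Z = 1] = (66/19) / (7/19) = 66/7.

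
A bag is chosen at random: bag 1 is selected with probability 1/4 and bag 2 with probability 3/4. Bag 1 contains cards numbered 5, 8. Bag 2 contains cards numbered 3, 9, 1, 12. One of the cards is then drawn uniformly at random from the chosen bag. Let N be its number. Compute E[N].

E[N | bag 1] = (5+8)/2 = 13/2.
E[N | bag 2] = (3+9+1+12)/4 = 25/4.
E[N] = (1/4)·(13/2) + (3/4)·(25/4) = 101/16.

101/16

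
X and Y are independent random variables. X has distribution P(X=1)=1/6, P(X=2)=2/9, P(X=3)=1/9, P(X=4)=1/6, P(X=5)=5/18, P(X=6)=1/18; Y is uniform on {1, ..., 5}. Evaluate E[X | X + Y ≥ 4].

P(X + Y ≥ 4) = 8/9.
Summing X·P(x,y) over outcomes with X + Y ≥ 4 gives 143/45.
E[X | X + Y ≥ 4] = (143/45) / (8/9) = 143/40.

143/40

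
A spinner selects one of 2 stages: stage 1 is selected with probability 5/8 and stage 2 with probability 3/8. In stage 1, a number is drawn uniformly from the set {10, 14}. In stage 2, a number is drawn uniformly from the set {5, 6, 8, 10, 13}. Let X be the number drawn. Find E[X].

213/20

E[X | stage 1] = (10+14)/2 = 12.
E[X | stage 2] = (5+6+8+10+13)/5 = 42/5.
By the law of total expectation,
E[X] = (5/8)·(12) + (3/8)·(42/5) = 213/20.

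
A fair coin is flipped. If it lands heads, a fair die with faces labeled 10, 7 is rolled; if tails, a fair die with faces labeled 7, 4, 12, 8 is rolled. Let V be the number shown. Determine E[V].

65/8

E[V | heads] = (10+7)/2 = 17/2.
E[V | tails] = (7+4+12+8)/4 = 31/4.
By the law of total expectation,
E[V] = (1/2)·(17/2) + (1/2)·(31/4) = 65/8.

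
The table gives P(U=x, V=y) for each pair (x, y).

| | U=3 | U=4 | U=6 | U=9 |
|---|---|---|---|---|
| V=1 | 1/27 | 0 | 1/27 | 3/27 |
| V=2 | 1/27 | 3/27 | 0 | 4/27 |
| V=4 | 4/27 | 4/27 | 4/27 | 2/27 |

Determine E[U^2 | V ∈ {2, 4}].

P(V ∈ {2, 4}) = 22/27.
Summing U^2·P(U=x,V=y) over the conditioning event gives 787/27.
E[U^2 | V ∈ {2, 4}] = (787/27) / (22/27) = 787/22.

787/22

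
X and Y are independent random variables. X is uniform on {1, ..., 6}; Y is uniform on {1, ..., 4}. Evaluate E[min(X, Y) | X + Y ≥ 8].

10/3

Outcomes with X + Y ≥ 8: (4,4), (5,3), (5,4), (6,2), (6,3), (6,4), each with probability 1/24.
E[min(X, Y) | X + Y ≥ 8] = (4 + 3 + 4 + 2 + 3 + 4) / 6 = 10/3.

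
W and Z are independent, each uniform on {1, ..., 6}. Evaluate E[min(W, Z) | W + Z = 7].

Outcomes with W + Z = 7: (1,6), (2,5), (3,4), (4,3), (5,2), (6,1), each with probability 1/36.
E[min(W, Z) | W + Z = 7] = (1 + 2 + 3 + 3 + 2 + 1) / 6 = 2.

2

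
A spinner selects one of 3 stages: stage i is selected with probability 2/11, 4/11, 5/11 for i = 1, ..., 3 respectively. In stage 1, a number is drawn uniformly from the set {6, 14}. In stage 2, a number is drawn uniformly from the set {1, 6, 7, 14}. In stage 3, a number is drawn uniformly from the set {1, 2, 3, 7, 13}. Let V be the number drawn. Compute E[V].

E[V | stage 1] = (6+14)/2 = 10.
E[V | stage 2] = (1+6+7+14)/4 = 7.
E[V | stage 3] = (1+2+3+7+13)/5 = 26/5.
E[V] = (2/11)·(10) + (4/11)·(7) + (5/11)·(26/5) = 74/11.

74/11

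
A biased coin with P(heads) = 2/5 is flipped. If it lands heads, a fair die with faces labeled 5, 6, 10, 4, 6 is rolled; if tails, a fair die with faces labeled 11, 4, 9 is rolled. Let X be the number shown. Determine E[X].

182/25

E[X | heads] = (5+6+10+4+6)/5 = 31/5.
E[X | tails] = (11+4+9)/3 = 8.
E[X] = (2/5)·(31/5) + (3/5)·(8) = 182/25.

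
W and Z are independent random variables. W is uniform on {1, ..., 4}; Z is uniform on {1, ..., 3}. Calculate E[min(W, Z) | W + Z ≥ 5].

13/6

Outcomes with W + Z ≥ 5: (2,3), (3,2), (3,3), (4,1), (4,2), (4,3), each with probability 1/12.
E[min(W, Z) | W + Z ≥ 5] = (2 + 2 + 3 + 1 + 2 + 3) / 6 = 13/6.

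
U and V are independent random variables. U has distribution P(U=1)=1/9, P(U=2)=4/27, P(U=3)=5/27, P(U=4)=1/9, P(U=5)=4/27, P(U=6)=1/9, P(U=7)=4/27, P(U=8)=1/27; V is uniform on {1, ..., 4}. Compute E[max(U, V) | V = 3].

P(V = 3) = 1/4.
Summing max(U,V)·P(x,y) over outcomes with V = 3 gives 61/54.
E[max(U, V) | V = 3] = (61/54) / (1/4) = 122/27.

122/27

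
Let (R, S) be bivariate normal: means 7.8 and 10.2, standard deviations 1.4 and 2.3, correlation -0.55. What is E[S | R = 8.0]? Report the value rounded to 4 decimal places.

10.0193

The regression of S on R has slope ρ·σ_S/σ_R and passes through (μ_R, μ_S).
E[S | R=8.0] = 10.2 + (-0.55)·(2.3/1.4)·(8.0 − (7.8)) = 10.2 + (-0.90357)·(0.2) = 10.0193.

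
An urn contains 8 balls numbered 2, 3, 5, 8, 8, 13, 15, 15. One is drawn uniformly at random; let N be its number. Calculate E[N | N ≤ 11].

P(N ≤ 11) = 5/8.
Σ over the event: 2·1/8 + 3·1/8 + 5·1/8 + 8·1/4 = 13/4.
E[N | N ≤ 11] = (13/4) / (5/8) = 26/5.

26/5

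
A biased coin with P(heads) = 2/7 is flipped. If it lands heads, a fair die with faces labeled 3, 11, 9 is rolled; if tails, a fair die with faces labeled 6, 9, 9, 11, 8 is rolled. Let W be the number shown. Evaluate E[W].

E[W | heads] = (3+11+9)/3 = 23/3.
E[W | tails] = (6+9+9+11+8)/5 = 43/5.
E[W] = (2/7)·(23/3) + (5/7)·(43/5) = 25/3.

25/3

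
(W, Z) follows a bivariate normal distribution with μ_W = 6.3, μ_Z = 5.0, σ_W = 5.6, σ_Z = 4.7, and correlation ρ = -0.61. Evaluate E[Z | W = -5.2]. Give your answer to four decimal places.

E[Z | W=x] = μ_Z + ρ(σ_Z/σ_W)(x − μ_W) for jointly normal variables.
E[Z | W=-5.2] = 5.0 + (-0.61)·(4.7/5.6)·(-5.2 − (6.3)) = 5.0 + (-0.511964)·(-11.5) = 10.8876.

10.8876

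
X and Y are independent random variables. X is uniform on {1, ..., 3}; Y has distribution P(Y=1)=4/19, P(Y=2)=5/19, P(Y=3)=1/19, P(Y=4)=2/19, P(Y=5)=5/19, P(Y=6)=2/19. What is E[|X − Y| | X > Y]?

P(X > Y) = 13/57.
Summing |X−Y|·P(x,y) over outcomes with X > Y gives 17/57.
E[|X − Y| | X > Y] = (17/57) / (13/57) = 17/13.

17/13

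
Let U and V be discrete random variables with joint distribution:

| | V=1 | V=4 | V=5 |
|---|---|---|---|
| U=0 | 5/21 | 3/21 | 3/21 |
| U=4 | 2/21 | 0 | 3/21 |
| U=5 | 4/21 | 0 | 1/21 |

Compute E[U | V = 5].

P(V = 5) = 1/3.
Σ U·P over the event = 0·(3/21) + 4·(3/21) + 5·(1/21) = 17/21.
E[U | V = 5] = (17/21) / (1/3) = 17/7.

17/7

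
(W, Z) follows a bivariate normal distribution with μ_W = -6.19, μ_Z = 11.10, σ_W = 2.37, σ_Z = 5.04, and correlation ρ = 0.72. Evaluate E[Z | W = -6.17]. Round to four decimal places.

11.1306

The regression of Z on W has slope ρ·σ_Z/σ_W and passes through (μ_W, μ_Z).
E[Z | W=-6.17] = 11.10 + (0.72)·(5.04/2.37)·(-6.17 − (-6.19)) = 11.10 + (1.5311)·(0.02) = 11.1306.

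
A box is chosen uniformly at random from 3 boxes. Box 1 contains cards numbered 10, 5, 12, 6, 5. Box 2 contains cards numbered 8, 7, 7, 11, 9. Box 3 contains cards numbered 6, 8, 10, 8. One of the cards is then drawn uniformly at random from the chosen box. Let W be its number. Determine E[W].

8

E[W | box 1] = (10+5+12+6+5)/5 = 38/5.
E[W | box 2] = (8+7+7+11+9)/5 = 42/5.
E[W | box 3] = (6+8+10+8)/4 = 8.
By the law of total expectation,
E[W] = (1/3)·(38/5) + (1/3)·(42/5) + (1/3)·(8) = 8.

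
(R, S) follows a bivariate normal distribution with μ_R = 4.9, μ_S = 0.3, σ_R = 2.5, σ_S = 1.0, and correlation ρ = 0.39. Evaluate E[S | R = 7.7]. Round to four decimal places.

For a bivariate normal, E[S | R=x] = μ_S + ρ·(σ_S/σ_R)·(x − μ_R).
E[S | R=7.7] = 0.3 + (0.39)·(1.0/2.5)·(7.7 − (4.9)) = 0.3 + (0.156)·(2.8) = 0.7368.

0.7368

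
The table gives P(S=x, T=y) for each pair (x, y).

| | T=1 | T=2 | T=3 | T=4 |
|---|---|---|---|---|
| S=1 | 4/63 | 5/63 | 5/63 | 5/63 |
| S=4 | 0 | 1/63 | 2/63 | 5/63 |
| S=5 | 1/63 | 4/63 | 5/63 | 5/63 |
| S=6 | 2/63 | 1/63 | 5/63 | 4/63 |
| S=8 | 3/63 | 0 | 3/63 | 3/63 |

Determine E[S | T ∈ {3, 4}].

95/21

P(T ∈ {3, 4}) = 2/3.
Summing S·P(S=x,T=y) over the conditioning event gives 190/63.
E[S | T ∈ {3, 4}] = (190/63) / (2/3) = 95/21.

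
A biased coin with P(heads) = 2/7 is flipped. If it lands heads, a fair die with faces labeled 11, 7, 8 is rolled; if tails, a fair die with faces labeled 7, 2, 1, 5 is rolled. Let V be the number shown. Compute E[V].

433/84

E[V | heads] = (11+7+8)/3 = 26/3.
E[V | tails] = (7+2+1+5)/4 = 15/4.
By the law of total expectation,
E[V] = (2/7)·(26/3) + (5/7)·(15/4) = 433/84.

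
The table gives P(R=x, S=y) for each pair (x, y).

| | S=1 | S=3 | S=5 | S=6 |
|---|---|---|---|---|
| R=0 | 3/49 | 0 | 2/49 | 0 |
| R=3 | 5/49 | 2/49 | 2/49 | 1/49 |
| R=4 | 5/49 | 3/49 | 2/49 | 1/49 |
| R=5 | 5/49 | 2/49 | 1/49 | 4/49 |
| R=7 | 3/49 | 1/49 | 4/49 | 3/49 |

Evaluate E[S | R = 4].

P(R = 4) = 11/49.
Σ S·P over the event = 1·(5/49) + 3·(3/49) + 5·(2/49) + 6·(1/49) = 30/49.
E[S | R = 4] = (30/49) / (11/49) = 30/11.

30/11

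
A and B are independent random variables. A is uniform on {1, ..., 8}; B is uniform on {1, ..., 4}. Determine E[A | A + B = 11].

15/2

Outcomes with A + B = 11: (7,4), (8,3), each with probability 1/32.
E[A | A + B = 11] = (7 + 8) / 2 = 15/2.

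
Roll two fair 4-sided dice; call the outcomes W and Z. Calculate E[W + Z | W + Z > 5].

20/3

P(W + Z > 5) = 3/8.
Summing (W+Z)·P(x,y) over outcomes with W + Z > 5 gives 5/2.
E[W + Z | W + Z > 5] = (5/2) / (3/8) = 20/3.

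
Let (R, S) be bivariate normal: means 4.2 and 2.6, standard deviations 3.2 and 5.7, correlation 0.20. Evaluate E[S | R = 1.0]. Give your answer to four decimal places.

1.4600

E[S | R=x] = μ_S + ρ(σ_S/σ_R)(x − μ_R) for jointly normal variables.
E[S | R=1.0] = 2.6 + (0.20)·(5.7/3.2)·(1.0 − (4.2)) = 2.6 + (0.35625)·(-3.2) = 1.4600.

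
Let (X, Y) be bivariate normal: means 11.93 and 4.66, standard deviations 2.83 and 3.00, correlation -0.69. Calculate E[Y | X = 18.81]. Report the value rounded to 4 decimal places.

-0.3724

The regression of Y on X has slope ρ·σ_Y/σ_X and passes through (μ_X, μ_Y).
E[Y | X=18.81] = 4.66 + (-0.69)·(3.00/2.83)·(18.81 − (11.93)) = 4.66 + (-0.73145)·(6.88) = -0.3724.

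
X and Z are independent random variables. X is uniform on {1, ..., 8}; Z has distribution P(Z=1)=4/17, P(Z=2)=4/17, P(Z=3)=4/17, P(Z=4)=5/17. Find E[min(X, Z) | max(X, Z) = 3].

9/5

P(max(X, Z) = 3) = 5/34.
Summing min(X,Z)·P(x,y) over outcomes with max(X, Z) = 3 gives 9/34.
E[min(X, Z) | max(X, Z) = 3] = (9/34) / (5/34) = 9/5.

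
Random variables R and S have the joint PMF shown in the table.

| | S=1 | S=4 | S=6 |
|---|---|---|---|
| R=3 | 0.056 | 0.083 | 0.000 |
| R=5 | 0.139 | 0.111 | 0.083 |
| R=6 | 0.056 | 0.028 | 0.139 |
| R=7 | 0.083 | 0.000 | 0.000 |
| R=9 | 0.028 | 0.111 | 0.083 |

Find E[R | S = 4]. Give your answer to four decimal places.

5.9189

P(S = 4) = 0.333.
Σ R·P over the event = 3·(0.083) + 5·(0.111) + 6·(0.028) + 9·(0.111) = 1.971.
E[R | S = 4] = (1.971) / (0.333) = 5.9189.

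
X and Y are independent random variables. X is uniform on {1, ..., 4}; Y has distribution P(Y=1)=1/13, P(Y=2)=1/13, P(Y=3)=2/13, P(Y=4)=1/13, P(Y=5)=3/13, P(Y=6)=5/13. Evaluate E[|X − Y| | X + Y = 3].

P(X + Y = 3) = 1/26.
Summing |X−Y|·P(x,y) over outcomes with X + Y = 3 gives 1/26.
E[|X − Y| | X + Y = 3] = (1/26) / (1/26) = 1.

1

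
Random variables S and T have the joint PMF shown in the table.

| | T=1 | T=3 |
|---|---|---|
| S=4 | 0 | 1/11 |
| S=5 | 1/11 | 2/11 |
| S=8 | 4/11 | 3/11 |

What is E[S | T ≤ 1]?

P(T ≤ 1) = 5/11.
Σ S·P over the event = 5·(1/11) + 8·(4/11) = 37/11.
E[S | T ≤ 1] = (37/11) / (5/11) = 37/5.

37/5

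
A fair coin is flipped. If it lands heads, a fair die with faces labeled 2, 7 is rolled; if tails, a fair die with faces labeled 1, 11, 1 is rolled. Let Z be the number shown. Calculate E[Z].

E[Z | heads] = (2+7)/2 = 9/2.
E[Z | tails] = (1+11+1)/3 = 13/3.
E[Z] = (1/2)·(9/2) + (1/2)·(13/3) = 53/12.

53/12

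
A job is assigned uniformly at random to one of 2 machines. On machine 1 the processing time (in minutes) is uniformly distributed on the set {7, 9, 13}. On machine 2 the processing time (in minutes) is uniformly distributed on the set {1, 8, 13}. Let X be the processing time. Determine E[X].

17/2

E[X | machine 1] = (7+9+13)/3 = 29/3.
E[X | machine 2] = (1+8+13)/3 = 22/3.
By the law of total expectation,
E[X] = (1/2)·(29/3) + (1/2)·(22/3) = 17/2.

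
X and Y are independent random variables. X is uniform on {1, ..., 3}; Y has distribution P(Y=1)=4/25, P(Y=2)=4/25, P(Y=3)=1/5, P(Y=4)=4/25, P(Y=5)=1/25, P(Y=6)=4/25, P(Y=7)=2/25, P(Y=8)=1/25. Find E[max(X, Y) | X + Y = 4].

P(X + Y = 4) = 13/75.
Summing max(X,Y)·P(x,y) over outcomes with X + Y = 4 gives 7/15.
E[max(X, Y) | X + Y = 4] = (7/15) / (13/75) = 35/13.

35/13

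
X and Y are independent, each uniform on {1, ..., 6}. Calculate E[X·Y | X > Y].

P(X > Y) = 5/12.
Summing XY·P(x,y) over outcomes with X > Y gives 175/36.
E[X·Y | X > Y] = (175/36) / (5/12) = 35/3.

35/3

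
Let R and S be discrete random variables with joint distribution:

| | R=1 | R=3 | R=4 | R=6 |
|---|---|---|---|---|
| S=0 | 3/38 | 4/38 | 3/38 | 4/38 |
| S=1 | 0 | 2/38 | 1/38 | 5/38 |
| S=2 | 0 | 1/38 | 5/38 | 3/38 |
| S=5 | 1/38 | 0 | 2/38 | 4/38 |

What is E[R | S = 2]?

P(S = 2) = 9/38.
Σ R·P over the event = 3·(1/38) + 4·(5/38) + 6·(3/38) = 41/38.
E[R | S = 2] = (41/38) / (9/38) = 41/9.

41/9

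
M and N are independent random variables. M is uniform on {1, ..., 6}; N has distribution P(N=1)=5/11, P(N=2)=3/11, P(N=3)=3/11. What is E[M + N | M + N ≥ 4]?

317/53

P(M + N ≥ 4) = 53/66.
Summing (M+N)·P(x,y) over outcomes with M + N ≥ 4 gives 317/66.
E[M + N | M + N ≥ 4] = (317/66) / (53/66) = 317/53.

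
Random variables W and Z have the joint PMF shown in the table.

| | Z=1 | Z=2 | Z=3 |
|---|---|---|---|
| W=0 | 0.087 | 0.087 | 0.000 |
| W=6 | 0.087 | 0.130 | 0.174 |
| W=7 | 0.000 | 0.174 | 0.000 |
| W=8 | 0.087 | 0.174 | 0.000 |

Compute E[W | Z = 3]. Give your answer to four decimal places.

P(Z = 3) = 0.174.
Σ W·P over the event = 6·(0.174) = 1.044.
E[W | Z = 3] = (1.044) / (0.174) = 6.0000.

6.0000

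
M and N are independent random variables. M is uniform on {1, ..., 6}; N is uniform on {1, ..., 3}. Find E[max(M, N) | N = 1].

7/2

Outcomes with N = 1: (1,1), (2,1), (3,1), (4,1), (5,1), (6,1), each with probability 1/18.
E[max(M, N) | N = 1] = (1 + 2 + 3 + 4 + 5 + 6) / 6 = 7/2.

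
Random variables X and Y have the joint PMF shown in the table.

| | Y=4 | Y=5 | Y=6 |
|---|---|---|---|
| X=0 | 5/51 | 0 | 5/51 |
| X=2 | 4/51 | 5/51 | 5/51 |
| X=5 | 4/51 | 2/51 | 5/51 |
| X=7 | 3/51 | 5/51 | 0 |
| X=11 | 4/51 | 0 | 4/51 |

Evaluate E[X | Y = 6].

P(Y = 6) = 19/51.
Σ X·P over the event = 0·(5/51) + 2·(5/51) + 5·(5/51) + 11·(4/51) = 79/51.
E[X | Y = 6] = (79/51) / (19/51) = 79/19.

79/19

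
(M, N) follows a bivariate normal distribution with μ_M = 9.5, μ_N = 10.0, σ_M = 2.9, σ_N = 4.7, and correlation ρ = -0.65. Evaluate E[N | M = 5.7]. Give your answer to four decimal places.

For a bivariate normal, E[N | M=x] = μ_N + ρ·(σ_N/σ_M)·(x − μ_M).
E[N | M=5.7] = 10.0 + (-0.65)·(4.7/2.9)·(5.7 − (9.5)) = 10.0 + (-1.05345)·(-3.8) = 14.0031.

14.0031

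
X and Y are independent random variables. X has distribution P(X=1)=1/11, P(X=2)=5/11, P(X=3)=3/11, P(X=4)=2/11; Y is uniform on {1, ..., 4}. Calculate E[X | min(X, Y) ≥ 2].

27/10

P(min(X, Y) ≥ 2) = 15/22.
Summing X·P(x,y) over outcomes with min(X, Y) ≥ 2 gives 81/44.
E[X | min(X, Y) ≥ 2] = (81/44) / (15/22) = 27/10.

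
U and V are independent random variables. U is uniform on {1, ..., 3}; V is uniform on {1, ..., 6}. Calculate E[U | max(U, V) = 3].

P(max(U, V) = 3) = 5/18.
Summing U·P(x,y) over outcomes with max(U, V) = 3 gives 2/3.
E[U | max(U, V) = 3] = (2/3) / (5/18) = 12/5.

12/5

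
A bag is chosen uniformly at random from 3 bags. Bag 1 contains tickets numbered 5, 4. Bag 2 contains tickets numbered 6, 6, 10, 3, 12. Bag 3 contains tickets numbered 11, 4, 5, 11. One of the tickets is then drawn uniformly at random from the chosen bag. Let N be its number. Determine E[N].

E[N | bag 1] = (5+4)/2 = 9/2.
E[N | bag 2] = (6+6+10+3+12)/5 = 37/5.
E[N | bag 3] = (11+4+5+11)/4 = 31/4.
By the law of total expectation,
E[N] = (1/3)·(9/2) + (1/3)·(37/5) + (1/3)·(31/4) = 131/20.

131/20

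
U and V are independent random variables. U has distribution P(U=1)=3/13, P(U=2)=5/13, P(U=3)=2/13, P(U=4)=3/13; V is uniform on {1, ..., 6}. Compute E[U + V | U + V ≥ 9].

P(U + V ≥ 9) = 4/39.
Summing (U+V)·P(x,y) over outcomes with U + V ≥ 9 gives 25/26.
E[U + V | U + V ≥ 9] = (25/26) / (4/39) = 75/8.

75/8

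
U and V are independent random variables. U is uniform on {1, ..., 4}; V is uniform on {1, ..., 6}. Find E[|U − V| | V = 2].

P(V = 2) = 1/6.
Summing |U−V|·P(x,y) over outcomes with V = 2 gives 1/6.
E[|U − V| | V = 2] = (1/6) / (1/6) = 1.

1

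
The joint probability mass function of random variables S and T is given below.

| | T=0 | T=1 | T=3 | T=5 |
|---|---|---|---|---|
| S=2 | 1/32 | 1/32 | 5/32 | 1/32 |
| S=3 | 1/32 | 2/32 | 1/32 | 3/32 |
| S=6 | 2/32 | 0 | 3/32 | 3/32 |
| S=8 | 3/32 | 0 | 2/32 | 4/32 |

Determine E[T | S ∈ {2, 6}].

P(S ∈ {2, 6}) = 1/2.
Σ T·P over the event = 0·(1/32) + 1·(1/32) + 3·(5/32) + 5·(1/32) + 0·(2/32) + 3·(3/32) + 5·(3/32) = 45/32.
E[T | S ∈ {2, 6}] = (45/32) / (1/2) = 45/16.

45/16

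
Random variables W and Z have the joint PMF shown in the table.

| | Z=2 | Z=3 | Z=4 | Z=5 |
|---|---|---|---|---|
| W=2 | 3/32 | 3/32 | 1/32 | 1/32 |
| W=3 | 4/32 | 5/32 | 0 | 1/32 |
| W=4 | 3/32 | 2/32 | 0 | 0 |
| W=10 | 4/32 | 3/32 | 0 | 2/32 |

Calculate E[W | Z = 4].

P(Z = 4) = 1/32.
Σ W·P over the event = 2·(1/32) = 1/16.
E[W | Z = 4] = (1/16) / (1/32) = 2.

2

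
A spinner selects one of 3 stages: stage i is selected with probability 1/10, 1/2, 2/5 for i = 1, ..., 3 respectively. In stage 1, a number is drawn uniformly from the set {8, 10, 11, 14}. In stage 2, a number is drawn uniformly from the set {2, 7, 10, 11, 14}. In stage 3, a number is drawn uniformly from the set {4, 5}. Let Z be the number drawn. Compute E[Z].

291/40

E[Z | stage 1] = (8+10+11+14)/4 = 43/4.
E[Z | stage 2] = (2+7+10+11+14)/5 = 44/5.
E[Z | stage 3] = (4+5)/2 = 9/2.
By the law of total expectation,
E[Z] = (1/10)·(43/4) + (1/2)·(44/5) + (2/5)·(9/2) = 291/40.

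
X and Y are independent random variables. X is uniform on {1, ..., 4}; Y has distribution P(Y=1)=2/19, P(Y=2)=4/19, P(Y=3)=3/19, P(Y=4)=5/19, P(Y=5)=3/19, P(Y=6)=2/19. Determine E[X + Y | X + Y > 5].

P(X + Y > 5) = 45/76.
Summing (X+Y)·P(x,y) over outcomes with X + Y > 5 gives 163/38.
E[X + Y | X + Y > 5] = (163/38) / (45/76) = 326/45.

326/45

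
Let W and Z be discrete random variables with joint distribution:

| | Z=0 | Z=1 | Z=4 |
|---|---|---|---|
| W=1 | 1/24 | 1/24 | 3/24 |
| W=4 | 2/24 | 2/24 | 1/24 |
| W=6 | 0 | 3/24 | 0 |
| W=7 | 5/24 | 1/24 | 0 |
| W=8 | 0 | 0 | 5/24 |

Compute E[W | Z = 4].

47/9

P(Z = 4) = 3/8.
Summing W·P(W=x,Z=y) over the conditioning event gives 47/24.
E[W | Z = 4] = (47/24) / (3/8) = 47/9.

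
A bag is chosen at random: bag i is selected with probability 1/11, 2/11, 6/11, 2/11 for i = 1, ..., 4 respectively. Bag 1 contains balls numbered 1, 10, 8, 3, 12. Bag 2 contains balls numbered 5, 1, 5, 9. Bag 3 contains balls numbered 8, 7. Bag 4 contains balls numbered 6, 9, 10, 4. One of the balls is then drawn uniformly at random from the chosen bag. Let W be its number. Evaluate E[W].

763/110

E[W | bag 1] = (1+10+8+3+12)/5 = 34/5.
E[W | bag 2] = (5+1+5+9)/4 = 5.
E[W | bag 3] = (8+7)/2 = 15/2.
E[W | bag 4] = (6+9+10+4)/4 = 29/4.
E[W] = (1/11)·(34/5) + (2/11)·(5) + (6/11)·(15/2) + (2/11)·(29/4) = 763/110.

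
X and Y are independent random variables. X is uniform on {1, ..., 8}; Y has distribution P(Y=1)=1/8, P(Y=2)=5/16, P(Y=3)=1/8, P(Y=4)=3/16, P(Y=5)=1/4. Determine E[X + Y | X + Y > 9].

375/34

P(X + Y > 9) = 17/64.
Summing (X+Y)·P(x,y) over outcomes with X + Y > 9 gives 375/128.
E[X + Y | X + Y > 9] = (375/128) / (17/64) = 375/34.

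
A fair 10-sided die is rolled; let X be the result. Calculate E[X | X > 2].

13/2

Given X > 2, X is equally likely to be any of {3, 4, 5, 6, 7, 8, 9, 10}.
E[X | X > 2] = (3 + 4 + 5 + 6 + 7 + 8 + 9 + 10) / 8 = 13/2.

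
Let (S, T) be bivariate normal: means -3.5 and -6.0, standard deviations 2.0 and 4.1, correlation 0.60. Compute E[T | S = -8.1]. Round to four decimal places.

The regression of T on S has slope ρ·σ_T/σ_S and passes through (μ_S, μ_T).
E[T | S=-8.1] = -6.0 + (0.60)·(4.1/2.0)·(-8.1 − (-3.5)) = -6.0 + (1.23)·(-4.6) = -11.6580.

-11.6580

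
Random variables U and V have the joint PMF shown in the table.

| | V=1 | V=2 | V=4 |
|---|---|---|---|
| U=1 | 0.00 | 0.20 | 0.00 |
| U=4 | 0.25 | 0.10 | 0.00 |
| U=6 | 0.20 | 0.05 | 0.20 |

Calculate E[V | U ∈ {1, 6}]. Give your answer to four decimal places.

2.3077

P(U ∈ {1, 6}) = 0.65.
Σ V·P over the event = 2·(0.20) + 1·(0.20) + 2·(0.05) + 4·(0.20) = 1.50.
E[V | U ∈ {1, 6}] = (1.50) / (0.65) = 2.3077.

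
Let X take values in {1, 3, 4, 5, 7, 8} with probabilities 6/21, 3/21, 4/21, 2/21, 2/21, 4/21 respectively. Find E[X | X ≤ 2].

1

P(X ≤ 2) = 2/7.
Σ over the event: 1·2/7 = 2/7.
E[X | X ≤ 2] = (2/7) / (2/7) = 1.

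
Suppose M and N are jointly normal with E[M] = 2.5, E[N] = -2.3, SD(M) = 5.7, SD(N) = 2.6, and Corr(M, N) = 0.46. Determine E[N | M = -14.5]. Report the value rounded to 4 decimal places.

-5.8670

For a bivariate normal, E[N | M=x] = μ_N + ρ·(σ_N/σ_M)·(x − μ_M).
E[N | M=-14.5] = -2.3 + (0.46)·(2.6/5.7)·(-14.5 − (2.5)) = -2.3 + (0.209825)·(-17) = -5.8670.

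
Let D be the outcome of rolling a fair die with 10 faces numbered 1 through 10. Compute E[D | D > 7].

Given D > 7, D is equally likely to be any of {8, 9, 10}.
E[D | D > 7] = (8 + 9 + 10) / 3 = 9.

9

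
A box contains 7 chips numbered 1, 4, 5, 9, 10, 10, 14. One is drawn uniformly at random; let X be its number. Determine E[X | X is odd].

P(X is odd) = 3/7.
Σ over the event: 1·1/7 + 5·1/7 + 9·1/7 = 15/7.
E[X | X is odd] = (15/7) / (3/7) = 5.

5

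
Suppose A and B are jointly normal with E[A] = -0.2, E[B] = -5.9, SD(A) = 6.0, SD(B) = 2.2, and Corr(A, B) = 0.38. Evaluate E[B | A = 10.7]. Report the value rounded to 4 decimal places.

For a bivariate normal, E[B | A=x] = μ_B + ρ·(σ_B/σ_A)·(x − μ_A).
E[B | A=10.7] = -5.9 + (0.38)·(2.2/6.0)·(10.7 − (-0.2)) = -5.9 + (0.13933)·(10.9) = -4.3813.

-4.3813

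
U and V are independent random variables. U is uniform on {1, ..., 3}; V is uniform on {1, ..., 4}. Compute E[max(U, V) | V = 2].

P(V = 2) = 1/4.
Summing max(U,V)·P(x,y) over outcomes with V = 2 gives 7/12.
E[max(U, V) | V = 2] = (7/12) / (1/4) = 7/3.

7/3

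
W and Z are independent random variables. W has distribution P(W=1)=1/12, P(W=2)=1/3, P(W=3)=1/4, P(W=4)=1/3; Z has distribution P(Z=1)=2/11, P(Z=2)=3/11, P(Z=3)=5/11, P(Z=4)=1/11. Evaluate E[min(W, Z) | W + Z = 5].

P(W + Z = 5) = 19/66.
Summing min(W,Z)·P(x,y) over outcomes with W + Z = 5 gives 67/132.
E[min(W, Z) | W + Z = 5] = (67/132) / (19/66) = 67/38.

67/38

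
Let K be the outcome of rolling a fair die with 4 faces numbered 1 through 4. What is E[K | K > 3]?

Given K > 3, K is equally likely to be any of {4}.
E[K | K > 3] = (4) / 1 = 4.

4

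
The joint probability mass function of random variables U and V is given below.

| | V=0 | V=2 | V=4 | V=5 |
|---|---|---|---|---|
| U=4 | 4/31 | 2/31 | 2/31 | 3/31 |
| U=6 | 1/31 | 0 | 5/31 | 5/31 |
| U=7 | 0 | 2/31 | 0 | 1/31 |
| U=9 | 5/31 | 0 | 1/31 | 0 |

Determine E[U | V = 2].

P(V = 2) = 4/31.
Summing U·P(U=x,V=y) over the conditioning event gives 22/31.
E[U | V = 2] = (22/31) / (4/31) = 11/2.

11/2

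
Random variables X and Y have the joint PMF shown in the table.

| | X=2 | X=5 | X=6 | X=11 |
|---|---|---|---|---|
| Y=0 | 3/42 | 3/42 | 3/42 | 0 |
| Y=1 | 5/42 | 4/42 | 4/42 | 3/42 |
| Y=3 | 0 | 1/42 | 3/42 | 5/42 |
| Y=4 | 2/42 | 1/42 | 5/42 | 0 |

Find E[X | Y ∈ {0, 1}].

126/25

P(Y ∈ {0, 1}) = 25/42.
Σ X·P over the event = 2·(3/42) + 2·(5/42) + 5·(3/42) + 5·(4/42) + 6·(3/42) + 6·(4/42) + 11·(3/42) = 3.
E[X | Y ∈ {0, 1}] = (3) / (25/42) = 126/25.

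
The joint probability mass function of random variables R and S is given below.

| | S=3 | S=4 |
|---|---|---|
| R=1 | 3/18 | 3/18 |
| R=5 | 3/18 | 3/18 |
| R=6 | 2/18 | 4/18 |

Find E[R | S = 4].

21/5

P(S = 4) = 5/9.
Σ R·P over the event = 1·(3/18) + 5·(3/18) + 6·(4/18) = 7/3.
E[R | S = 4] = (7/3) / (5/9) = 21/5.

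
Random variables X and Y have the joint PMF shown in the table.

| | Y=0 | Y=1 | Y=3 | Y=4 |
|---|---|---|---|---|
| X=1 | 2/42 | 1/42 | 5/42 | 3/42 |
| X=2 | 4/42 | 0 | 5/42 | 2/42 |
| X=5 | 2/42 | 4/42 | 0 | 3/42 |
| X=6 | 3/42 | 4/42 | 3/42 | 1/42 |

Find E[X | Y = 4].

28/9

P(Y = 4) = 3/14.
Σ X·P over the event = 1·(3/42) + 2·(2/42) + 5·(3/42) + 6·(1/42) = 2/3.
E[X | Y = 4] = (2/3) / (3/14) = 28/9.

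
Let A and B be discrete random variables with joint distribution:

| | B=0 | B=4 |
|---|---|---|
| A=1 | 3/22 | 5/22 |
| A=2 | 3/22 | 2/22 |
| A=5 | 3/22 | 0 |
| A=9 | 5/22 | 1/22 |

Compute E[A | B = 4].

9/4

P(B = 4) = 4/11.
Σ A·P over the event = 1·(5/22) + 2·(2/22) + 9·(1/22) = 9/11.
E[A | B = 4] = (9/11) / (4/11) = 9/4.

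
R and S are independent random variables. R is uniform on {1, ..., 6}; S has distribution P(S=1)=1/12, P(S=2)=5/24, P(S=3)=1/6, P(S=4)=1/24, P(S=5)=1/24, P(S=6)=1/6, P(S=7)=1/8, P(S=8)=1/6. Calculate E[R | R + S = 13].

38/7

P(R + S = 13) = 7/144.
Summing R·P(x,y) over outcomes with R + S = 13 gives 19/72.
E[R | R + S = 13] = (19/72) / (7/144) = 38/7.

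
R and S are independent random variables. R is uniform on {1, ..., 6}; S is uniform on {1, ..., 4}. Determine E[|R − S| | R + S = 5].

2

P(R + S = 5) = 1/6.
Summing |R−S|·P(x,y) over outcomes with R + S = 5 gives 1/3.
E[|R − S| | R + S = 5] = (1/3) / (1/6) = 2.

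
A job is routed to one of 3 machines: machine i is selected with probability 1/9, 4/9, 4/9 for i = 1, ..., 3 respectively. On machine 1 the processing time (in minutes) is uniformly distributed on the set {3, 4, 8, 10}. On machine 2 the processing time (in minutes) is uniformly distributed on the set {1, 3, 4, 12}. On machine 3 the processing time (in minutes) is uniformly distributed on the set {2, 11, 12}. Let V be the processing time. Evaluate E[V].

E[V | machine 1] = (3+4+8+10)/4 = 25/4.
E[V | machine 2] = (1+3+4+12)/4 = 5.
E[V | machine 3] = (2+11+12)/3 = 25/3.
By the law of total expectation,
E[V] = (1/9)·(25/4) + (4/9)·(5) + (4/9)·(25/3) = 715/108.

715/108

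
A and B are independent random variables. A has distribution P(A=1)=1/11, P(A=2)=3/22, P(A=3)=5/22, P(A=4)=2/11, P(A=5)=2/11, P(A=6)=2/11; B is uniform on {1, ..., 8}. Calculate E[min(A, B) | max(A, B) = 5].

99/34

P(max(A, B) = 5) = 17/88.
Summing min(A,B)·P(x,y) over outcomes with max(A, B) = 5 gives 9/16.
E[min(A, B) | max(A, B) = 5] = (9/16) / (17/88) = 99/34.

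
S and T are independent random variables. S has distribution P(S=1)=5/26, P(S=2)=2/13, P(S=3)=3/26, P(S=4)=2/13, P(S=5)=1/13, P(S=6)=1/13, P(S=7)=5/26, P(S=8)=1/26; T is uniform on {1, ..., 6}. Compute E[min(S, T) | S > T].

P(S > T) = 19/39.
Summing min(S,T)·P(x,y) over outcomes with S > T gives 71/52.
E[min(S, T) | S > T] = (71/52) / (19/39) = 213/76.

213/76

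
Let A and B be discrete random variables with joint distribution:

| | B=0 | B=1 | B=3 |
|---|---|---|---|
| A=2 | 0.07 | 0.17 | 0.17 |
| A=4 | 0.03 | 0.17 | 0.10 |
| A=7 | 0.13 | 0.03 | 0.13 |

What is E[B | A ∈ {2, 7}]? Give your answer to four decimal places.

1.5714

P(A ∈ {2, 7}) = 0.70.
Σ B·P over the event = 0·(0.07) + 1·(0.17) + 3·(0.17) + 0·(0.13) + 1·(0.03) + 3·(0.13) = 1.10.
E[B | A ∈ {2, 7}] = (1.10) / (0.70) = 1.5714.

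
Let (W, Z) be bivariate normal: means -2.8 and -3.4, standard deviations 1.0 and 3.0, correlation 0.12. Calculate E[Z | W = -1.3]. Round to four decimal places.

-2.8600

For a bivariate normal, E[Z | W=x] = μ_Z + ρ·(σ_Z/σ_W)·(x − μ_W).
E[Z | W=-1.3] = -3.4 + (0.12)·(3.0/1.0)·(-1.3 − (-2.8)) = -3.4 + (0.36)·(1.5) = -2.8600.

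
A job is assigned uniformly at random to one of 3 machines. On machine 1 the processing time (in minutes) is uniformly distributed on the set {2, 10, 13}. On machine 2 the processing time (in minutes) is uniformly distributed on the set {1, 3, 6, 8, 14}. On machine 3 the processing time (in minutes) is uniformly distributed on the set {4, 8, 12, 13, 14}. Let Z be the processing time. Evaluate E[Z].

374/45

E[Z | machine 1] = (2+10+13)/3 = 25/3.
E[Z | machine 2] = (1+3+6+8+14)/5 = 32/5.
E[Z | machine 3] = (4+8+12+13+14)/5 = 51/5.
By the law of total expectation,
E[Z] = (1/3)·(25/3) + (1/3)·(32/5) + (1/3)·(51/5) = 374/45.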